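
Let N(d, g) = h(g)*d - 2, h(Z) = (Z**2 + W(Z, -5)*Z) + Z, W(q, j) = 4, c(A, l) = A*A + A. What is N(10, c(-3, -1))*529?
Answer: 348082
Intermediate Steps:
c(A, l) = A + A**2 (c(A, l) = A**2 + A = A + A**2)
h(Z) = Z**2 + 5*Z (h(Z) = (Z**2 + 4*Z) + Z = Z**2 + 5*Z)
N(d, g) = -2 + d*g*(5 + g) (N(d, g) = (g*(5 + g))*d - 2 = d*g*(5 + g) - 2 = -2 + d*g*(5 + g))
N(10, c(-3, -1))*529 = (-2 + 10*(-3*(1 - 3))*(5 - 3*(1 - 3)))*529 = (-2 + 10*(-3*(-2))*(5 - 3*(-2)))*529 = (-2 + 10*6*(5 + 6))*529 = (-2 + 10*6*11)*529 = (-2 + 660)*529 = 658*529 = 348082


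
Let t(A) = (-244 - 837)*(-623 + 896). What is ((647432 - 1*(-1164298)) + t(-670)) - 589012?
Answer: 927605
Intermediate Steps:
t(A) = -295113 (t(A) = -1081*273 = -295113)
((647432 - 1*(-1164298)) + t(-670)) - 589012 = ((647432 - 1*(-1164298)) - 295113) - 589012 = ((647432 + 1164298) - 295113) - 589012 = (1811730 - 295113) - 589012 = 1516617 - 589012 = 927605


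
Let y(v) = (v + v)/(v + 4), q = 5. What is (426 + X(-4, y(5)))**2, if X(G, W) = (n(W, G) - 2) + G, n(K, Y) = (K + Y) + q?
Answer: 14432401/81 ≈ 1.7818e+5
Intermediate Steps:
y(v) = 2*v/(4 + v) (y(v) = (2*v)/(4 + v) = 2*v/(4 + v))
n(K, Y) = 5 + K + Y (n(K, Y) = (K + Y) + 5 = 5 + K + Y)
X(G, W) = 3 + W + 2*G (X(G, W) = ((5 + W + G) - 2) + G = ((5 + G + W) - 2) + G = (3 + G + W) + G = 3 + W + 2*G)
(426 + X(-4, y(5)))**2 = (426 + (3 + 2*5/(4 + 5) + 2*(-4)))**2 = (426 + (3 + 2*5/9 - 8))**2 = (426 + (3 + 2*5*(1/9) - 8))**2 = (426 + (3 + 10/9 - 8))**2 = (426 - 35/9)**2 = (3799/9)**2 = 14432401/81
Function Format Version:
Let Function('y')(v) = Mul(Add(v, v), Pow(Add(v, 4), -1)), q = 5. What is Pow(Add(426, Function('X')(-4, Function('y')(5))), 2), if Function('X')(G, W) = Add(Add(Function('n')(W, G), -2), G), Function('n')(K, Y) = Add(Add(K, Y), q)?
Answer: Rational(14432401, 81) ≈ 1.7818e+5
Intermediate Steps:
Function('y')(v) = Mul(2, v, Pow(Add(4, v), -1)) (Function('y')(v) = Mul(Mul(2, v), Pow(Add(4, v), -1)) = Mul(2, v, Pow(Add(4, v), -1)))
Function('n')(K, Y) = Add(5, K, Y) (Function('n')(K, Y) = Add(Add(K, Y), 5) = Add(5, K, Y))
Function('X')(G, W) = Add(3, W, Mul(2, G)) (Function('X')(G, W) = Add(Add(Add(5, W, G), -2), G) = Add(Add(Add(5, G, W), -2), G) = Add(Add(3, G, W), G) = Add(3, W, Mul(2, G)))
Pow(Add(426, Function('X')(-4, Function('y')(5))), 2) = Pow(Add(426, Add(3, Mul(2, 5, Pow(Add(4, 5), -1)), Mul(2, -4))), 2) = Pow(Add(426, Add(3, Mul(2, 5, Pow(9, -1)), -8)), 2) = Pow(Add(426, Add(3, Mul(2, 5, Rational(1, 9)), -8)), 2) = Pow(Add(426, Add(3, Rational(10, 9), -8)), 2) = Pow(Add(426, Rational(-35, 9)), 2) = Pow(Rational(3799, 9), 2) = Rational(14432401, 81)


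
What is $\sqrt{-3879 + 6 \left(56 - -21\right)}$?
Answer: $i \sqrt{3417} \approx 58.455 i$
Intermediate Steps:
$\sqrt{-3879 + 6 \left(56 - -21\right)} = \sqrt{-3879 + 6 \left(56 + 21\right)} = \sqrt{-3879 + 6 \cdot 77} = \sqrt{-3879 + 462} = \sqrt{-3417} = i \sqrt{3417}$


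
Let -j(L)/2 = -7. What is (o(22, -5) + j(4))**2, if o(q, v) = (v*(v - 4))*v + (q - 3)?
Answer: 36864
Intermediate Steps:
j(L) = 14 (j(L) = -2*(-7) = 14)
o(q, v) = -3 + q + v**2*(-4 + v) (o(q, v) = (v*(-4 + v))*v + (-3 + q) = v**2*(-4 + v) + (-3 + q) = -3 + q + v**2*(-4 + v))
(o(22, -5) + j(4))**2 = ((-3 + 22 + (-5)**3 - 4*(-5)**2) + 14)**2 = ((-3 + 22 - 125 - 4*25) + 14)**2 = ((-3 + 22 - 125 - 100) + 14)**2 = (-206 + 14)**2 = (-192)**2 = 36864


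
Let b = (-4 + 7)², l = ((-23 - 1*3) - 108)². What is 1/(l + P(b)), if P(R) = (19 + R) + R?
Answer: 1/17993 ≈ 5.5577e-5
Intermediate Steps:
l = 17956 (l = ((-23 - 3) - 108)² = (-26 - 108)² = (-134)² = 17956)
b = 9 (b = 3² = 9)
P(R) = 19 + 2*R
1/(l + P(b)) = 1/(17956 + (19 + 2*9)) = 1/(17956 + (19 + 18)) = 1/(17956 + 37) = 1/17993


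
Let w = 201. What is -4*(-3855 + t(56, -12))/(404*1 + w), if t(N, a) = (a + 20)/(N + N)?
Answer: 107938/4235 ≈ 25.487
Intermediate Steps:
t(N, a) = (20 + a)/(2*N) (t(N, a) = (20 + a)/((2*N)) = (20 + a)*(1/(2*N)) = (20 + a)/(2*N))
-4*(-3855 + t(56, -12))/(404*1 + w) = -4*(-3855 + (½)*(20 - 12)/56)/(404*1 + 201) = -4*(-3855 + (½)*(1/56)*8)/(404 + 201) = -4*(-3855 + 1/14)/605 = -(-107938)/(7*605) = -4*(-53969/8470) = 107938/4235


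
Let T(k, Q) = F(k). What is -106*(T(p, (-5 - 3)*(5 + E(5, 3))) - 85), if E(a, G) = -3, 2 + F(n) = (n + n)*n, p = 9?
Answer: -7950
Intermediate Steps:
F(n) = -2 + 2*n**2 (F(n) = -2 + (n + n)*n = -2 + (2*n)*n = -2 + 2*n**2)
T(k, Q) = -2 + 2*k**2
-106*(T(p, (-5 - 3)*(5 + E(5, 3))) - 85) = -106*((-2 + 2*9**2) - 85) = -106*((-2 + 2*81) - 85) = -106*((-2 + 162) - 85) = -106*(160 - 85) = -106*75 = -7950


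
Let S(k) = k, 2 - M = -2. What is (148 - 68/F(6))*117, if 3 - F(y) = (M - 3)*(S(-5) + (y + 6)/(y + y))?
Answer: 113256/7 ≈ 16179.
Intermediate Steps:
M = 4 (M = 2 - 1*(-2) = 2 + 2 = 4)
F(y) = 8 - (6 + y)/(2*y) (F(y) = 3 - (4 - 3)*(-5 + (y + 6)/(y + y)) = 3 - (-5 + (6 + y)/((2*y))) = 3 - (-5 + (6 + y)*(1/(2*y))) = 3 - (-5 + (6 + y)/(2*y)) = 3 + (5 - (6 + y)/(2*y)) = 8 - (6 + y)/(2*y))
(148 - 68/F(6))*117 = (148 - 68/(15/2 - 3/6))*117 = (148 - 68/(15/2 - 3*1/6))*117 = (148 - 68/(15/2 - 1/2))*117 = (148 - 68/7)*117 = (968/7)*117 = 113256/7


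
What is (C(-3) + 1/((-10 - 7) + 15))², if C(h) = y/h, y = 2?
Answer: 49/36 ≈ 1.3611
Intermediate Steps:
C(h) = 2/h
(C(-3) + 1/((-10 - 7) + 15))² = (2/(-3) + 1/((-10 - 7) + 15))² = (2*(-⅓) + 1/(-17 + 15))² = (-⅔ + 1/(-2))² = (-⅔ - ½)² = (-7/6)² = 49/36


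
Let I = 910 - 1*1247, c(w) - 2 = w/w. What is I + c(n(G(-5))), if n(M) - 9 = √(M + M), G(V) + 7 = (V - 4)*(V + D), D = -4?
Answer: -334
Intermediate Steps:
G(V) = -7 + (-4 + V)² (G(V) = -7 + (V - 4)*(V - 4) = -7 + (-4 + V)*(-4 + V) = -7 + (-4 + V)²)
n(M) = 9 + √2*√M (n(M) = 9 + √(M + M) = 9 + √(2*M) = 9 + √2*√M)
c(w) = 3 (c(w) = 2 + w/w = 2 + 1 = 3)
I = -337 (I = 910 - 1247 = -337)
I + c(n(G(-5))) = -337 + 3 = -334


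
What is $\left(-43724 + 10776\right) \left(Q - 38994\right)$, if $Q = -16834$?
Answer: $1839420944$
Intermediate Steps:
$\left(-43724 + 10776\right) \left(Q - 38994\right) = \left(-43724 + 10776\right) \left(-16834 - 38994\right) = \left(-32948\right) \left(-55828\right) = 1839420944$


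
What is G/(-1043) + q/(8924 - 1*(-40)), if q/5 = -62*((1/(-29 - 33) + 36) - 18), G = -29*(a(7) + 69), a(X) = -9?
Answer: 9782635/9349452 ≈ 1.0463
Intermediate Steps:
G = -1740 (G = -29*(-9 + 69) = -29*60 = -1740)
q = -5575 (q = 5*(-62*((1/(-29 - 33) + 36) - 18)) = 5*(-62*((1/(-62) + 36) - 18)) = 5*(-62*((-1/62 + 36) - 18)) = 5*(-62*(2231/62 - 18)) = 5*(-62*1115/62) = 5*(-1115) = -5575)
G/(-1043) + q/(8924 - 1*(-40)) = -1740/(-1043) - 5575/(8924 - 1*(-40)) = -1740*(-1/1043) - 5575/(8924 + 40) = 1740/1043 - 5575/8964 = 9782635/9349452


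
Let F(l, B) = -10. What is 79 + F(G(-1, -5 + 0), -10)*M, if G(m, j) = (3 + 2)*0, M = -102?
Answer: 1099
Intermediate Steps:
G(m, j) = 0 (G(m, j) = 5*0 = 0)
79 + F(G(-1, -5 + 0), -10)*M = 79 - 10*(-102) = 79 + 1020 = 1099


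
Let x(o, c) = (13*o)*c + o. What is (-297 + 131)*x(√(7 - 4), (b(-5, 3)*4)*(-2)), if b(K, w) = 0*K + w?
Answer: 51626*√3 ≈ 89419.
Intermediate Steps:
b(K, w) = w (b(K, w) = 0 + w = w)
x(o, c) = o + 13*c*o (x(o, c) = 13*c*o + o = o + 13*c*o)
(-297 + 131)*x(√(7 - 4), (b(-5, 3)*4)*(-2)) = (-297 + 131)*(√(7 - 4)*(1 + 13*((3*4)*(-2)))) = -166*√3*(1 + 13*(12*(-2))) = -166*√3*(1 + 13*(-24)) = -166*√3*(1 - 312) = -166*√3*(-311) = -(-51626)*√3 = 51626*√3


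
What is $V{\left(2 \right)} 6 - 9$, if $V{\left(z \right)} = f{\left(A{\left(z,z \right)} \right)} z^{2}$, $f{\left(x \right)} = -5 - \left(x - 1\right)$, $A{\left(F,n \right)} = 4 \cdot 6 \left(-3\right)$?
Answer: $1623$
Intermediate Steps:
$A{\left(F,n \right)} = -72$ ($A{\left(F,n \right)} = 24 \left(-3\right) = -72$)
$f{\left(x \right)} = -4 - x$ ($f{\left(x \right)} = -5 - \left(-1 + x\right) = -4 - x$)
$V{\left(z \right)} = 68 z^{2}$ ($V{\left(z \right)} = \left(-4 - -72\right) z^{2} = \left(-4 + 72\right) z^{2} = 68 z^{2}$)
$V{\left(2 \right)} 6 - 9 = 68 \cdot 2^{2} \cdot 6 - 9 = 68 \cdot 4 \cdot 6 - 9 = 272 \cdot 6 - 9 = 1632 - 9 = 1623$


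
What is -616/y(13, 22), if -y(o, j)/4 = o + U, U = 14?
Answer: 154/27 ≈ 5.7037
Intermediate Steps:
y(o, j) = -56 - 4*o (y(o, j) = -4*(o + 14) = -4*(14 + o) = -56 - 4*o)
-616/y(13, 22) = -616/(-56 - 4*13) = -616/(-56 - 52) = -616/(-108) = -616*(-1/108) = 154/27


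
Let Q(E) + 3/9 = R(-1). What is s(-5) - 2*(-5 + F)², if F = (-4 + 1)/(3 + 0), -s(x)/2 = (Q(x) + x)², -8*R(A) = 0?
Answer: -1160/9 ≈ -128.89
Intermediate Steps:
R(A) = 0 (R(A) = -⅛*0 = 0)
Q(E) = -⅓ (Q(E) = -⅓ + 0 = -⅓)
s(x) = -2*(-⅓ + x)²
F = -1 (F = -3/3 = -3*⅓ = -1)
s(-5) - 2*(-5 + F)² = -2*(-1 + 3*(-5))²/9 - 2*(-5 - 1)² = -2*(-1 - 15)²/9 - 2*(-6)² = -2/9*(-16)² - 2*36 = -2/9*256 - 72 = -512/9 - 72 = -1160/9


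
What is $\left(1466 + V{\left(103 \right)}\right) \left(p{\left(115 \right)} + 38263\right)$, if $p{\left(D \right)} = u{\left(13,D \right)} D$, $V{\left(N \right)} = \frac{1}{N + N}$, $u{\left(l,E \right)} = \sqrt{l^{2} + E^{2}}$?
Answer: $\frac{11555311211}{206} + \frac{34729655 \sqrt{13394}}{206} \approx 7.5605 \cdot 10^{7}$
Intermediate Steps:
$u{\left(l,E \right)} = \sqrt{E^{2} + l^{2}}$
$V{\left(N \right)} = \frac{1}{2 N}$
$p{\left(D \right)} = D \sqrt{169 + D^{2}}$ ($p{\left(D \right)} = \sqrt{D^{2} + 13^{2}} D = \sqrt{D^{2} + 169} D = \sqrt{169 + D^{2}} D = D \sqrt{169 + D^{2}}$)
$\left(1466 + V{\left(103 \right)}\right) \left(p{\left(115 \right)} + 38263\right) = \left(1466 + \frac{1}{2 \cdot 103}\right) \left(115 \sqrt{169 + 115^{2}} + 38263\right) = \left(1466 + \frac{1}{2} \cdot \frac{1}{103}\right) \left(115 \sqrt{169 + 13225} + 38263\right) = \left(1466 + \frac{1}{206}\right) \left(115 \sqrt{13394} + 38263\right) = \frac{301997 \left(38263 + 115 \sqrt{13394}\right)}{206} = \frac{11555311211}{206} + \frac{34729655 \sqrt{13394}}{206}$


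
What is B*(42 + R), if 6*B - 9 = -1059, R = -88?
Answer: 8050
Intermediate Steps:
B = -175 (B = 3/2 + (⅙)*(-1059) = 3/2 - 353/2 = -175)
B*(42 + R) = -175*(42 - 88) = -175*(-46) = 8050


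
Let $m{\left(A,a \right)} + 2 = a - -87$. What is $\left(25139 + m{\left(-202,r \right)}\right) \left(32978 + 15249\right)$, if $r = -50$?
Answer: $1214066498$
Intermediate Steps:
$m{\left(A,a \right)} = 85 + a$ ($m{\left(A,a \right)} = -2 + \left(a - -87\right) = -2 + \left(a + 87\right) = -2 + \left(87 + a\right) = 85 + a$)
$\left(25139 + m{\left(-202,r \right)}\right) \left(32978 + 15249\right) = \left(25139 + \left(85 - 50\right)\right) \left(32978 + 15249\right) = \left(25139 + 35\right) 48227 = 25174 \cdot 48227 = 1214066498$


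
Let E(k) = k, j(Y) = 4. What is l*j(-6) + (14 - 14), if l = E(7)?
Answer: 28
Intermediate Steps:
l = 7
l*j(-6) + (14 - 14) = 7*4 + (14 - 14) = 28 + 0 = 28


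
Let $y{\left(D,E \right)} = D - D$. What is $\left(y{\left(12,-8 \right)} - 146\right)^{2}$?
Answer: $21316$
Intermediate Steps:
$y{\left(D,E \right)} = 0$
$\left(y{\left(12,-8 \right)} - 146\right)^{2} = \left(0 - 146\right)^{2} = \left(-146\right)^{2} = 21316$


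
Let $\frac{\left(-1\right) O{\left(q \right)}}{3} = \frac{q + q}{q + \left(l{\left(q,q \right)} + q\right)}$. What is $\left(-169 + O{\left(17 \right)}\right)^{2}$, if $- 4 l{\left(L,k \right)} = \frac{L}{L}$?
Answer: $\frac{59923081}{2025} \approx 29592.0$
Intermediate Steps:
$l{\left(L,k \right)} = - \frac{1}{4}$ ($l{\left(L,k \right)} = - \frac{L \frac{1}{L}}{4} = \left(- \frac{1}{4}\right) 1 = - \frac{1}{4}$)
$O{\left(q \right)} = - \frac{6 q}{- \frac{1}{4} + 2 q}$ ($O{\left(q \right)} = - 3 \frac{q + q}{q + \left(- \frac{1}{4} + q\right)} = - 3 \frac{2 q}{- \frac{1}{4} + 2 q} = - \frac{6 q}{- \frac{1}{4} + 2 q}$)
$\left(-169 + O{\left(17 \right)}\right)^{2} = \left(-169 - \frac{408}{-1 + 8 \cdot 17}\right)^{2} = \left(-169 - \frac{408}{-1 + 136}\right)^{2} = \left(-169 - \frac{408}{135}\right)^{2} = \left(-169 - 408 \cdot \frac{1}{135}\right)^{2} = \left(-169 - \frac{136}{45}\right)^{2} = \left(- \frac{7741}{45}\right)^{2} = \frac{59923081}{2025}$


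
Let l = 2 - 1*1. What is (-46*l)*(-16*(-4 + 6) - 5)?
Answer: 1702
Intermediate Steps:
l = 1 (l = 2 - 1 = 1)
(-46*l)*(-16*(-4 + 6) - 5) = (-46*1)*(-16*(-4 + 6) - 5) = -46*(-16*2 - 5) = -46*(-4*8 - 5) = -46*(-32 - 5) = -46*(-37) = 1702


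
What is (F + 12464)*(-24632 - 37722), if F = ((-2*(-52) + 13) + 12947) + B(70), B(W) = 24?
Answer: -1593269408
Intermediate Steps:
F = 13088 (F = ((-2*(-52) + 13) + 12947) + 24 = ((104 + 13) + 12947) + 24 = (117 + 12947) + 24 = 13064 + 24 = 13088)
(F + 12464)*(-24632 - 37722) = (13088 + 12464)*(-24632 - 37722) = 25552*(-62354) = -1593269408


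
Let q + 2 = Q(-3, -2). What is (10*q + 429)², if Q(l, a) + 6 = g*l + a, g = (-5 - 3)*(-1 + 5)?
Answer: 1661521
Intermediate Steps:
g = -32 (g = -8*4 = -32)
Q(l, a) = -6 + a - 32*l (Q(l, a) = -6 + (-32*l + a) = -6 + (a - 32*l) = -6 + a - 32*l)
q = 86 (q = -2 + (-6 - 2 - 32*(-3)) = -2 + (-6 - 2 + 96) = -2 + 88 = 86)
(10*q + 429)² = (10*86 + 429)² = (860 + 429)² = 1289² = 1661521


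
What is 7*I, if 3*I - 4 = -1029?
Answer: -7175/3 ≈ -2391.7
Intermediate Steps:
I = -1025/3 (I = 4/3 + (1/3)*(-1029) = 4/3 - 343 = -1025/3 ≈ -341.67)
7*I = 7*(-1025/3) = -7175/3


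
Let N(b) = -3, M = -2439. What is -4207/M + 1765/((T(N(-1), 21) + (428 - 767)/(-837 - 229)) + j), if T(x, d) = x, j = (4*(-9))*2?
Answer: -1418010211/64723743 ≈ -21.909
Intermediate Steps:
j = -72 (j = -36*2 = -72)
-4207/M + 1765/((T(N(-1), 21) + (428 - 767)/(-837 - 229)) + j) = -4207/(-2439) + 1765/((-3 + (428 - 767)/(-837 - 229)) - 72) = -4207*(-1/2439) + 1765/((-3 - 339/(-1066)) - 72) = 4207/2439 + 1765/((-3 - 339*(-1/1066)) - 72) = 4207/2439 + 1765/((-3 + 339/1066) - 72) = 4207/2439 + 1765/(-2859/1066 - 72) = 4207/2439 + 1765/(-79611/1066) = 4207/2439 + 1765*(-1066/79611) = 4207/2439 - 1881490/79611 = -1418010211/64723743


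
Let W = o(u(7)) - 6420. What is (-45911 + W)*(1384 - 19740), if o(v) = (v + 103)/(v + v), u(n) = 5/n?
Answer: 4796275952/5 ≈ 9.5926e+8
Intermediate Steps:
o(v) = (103 + v)/(2*v) (o(v) = (103 + v)/((2*v)) = (103 + v)*(1/(2*v)) = (103 + v)/(2*v))
W = -31737/5 (W = (103 + 5/7)/(2*((5/7))) - 6420 = (103 + 5*(⅐))/(2*((5*(⅐)))) - 6420 = (103 + 5/7)/(2*(5/7)) - 6420 = (½)*(7/5)*(726/7) - 6420 = 363/5 - 6420 = -31737/5 ≈ -6347.4)
(-45911 + W)*(1384 - 19740) = (-45911 - 31737/5)*(1384 - 19740) = -261292/5*(-18356) = 4796275952/5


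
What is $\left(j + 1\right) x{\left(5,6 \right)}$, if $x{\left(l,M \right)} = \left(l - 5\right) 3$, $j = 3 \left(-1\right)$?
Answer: $0$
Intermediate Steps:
$j = -3$
$x{\left(l,M \right)} = -15 + 3 l$ ($x{\left(l,M \right)} = \left(-5 + l\right) 3 = -15 + 3 l$)
$\left(j + 1\right) x{\left(5,6 \right)} = \left(-3 + 1\right) \left(-15 + 3 \cdot 5\right) = - 2 \left(-15 + 15\right) = \left(-2\right) 0 = 0$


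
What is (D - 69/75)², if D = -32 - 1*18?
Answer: 1620529/625 ≈ 2592.8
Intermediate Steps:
D = -50 (D = -32 - 18 = -50)
(D - 69/75)² = (-50 - 69/75)² = (-50 - 69*1/75)² = (-50 - 23/25)² = (-1273/25)² = 1620529/625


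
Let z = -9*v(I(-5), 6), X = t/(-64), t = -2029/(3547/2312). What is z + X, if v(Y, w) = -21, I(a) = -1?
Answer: 5949445/28376 ≈ 209.66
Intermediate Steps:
t = -4691048/3547 (t = -2029/(3547*(1/2312)) = -2029/3547/2312 = -2029*2312/3547 = -4691048/3547 ≈ -1322.5)
X = 586381/28376 (X = -4691048/3547/(-64) = -4691048/3547*(-1/64) = 586381/28376 ≈ 20.665)
z = 189 (z = -9*(-21) = 189)
z + X = 189 + 586381/28376 = 5949445/28376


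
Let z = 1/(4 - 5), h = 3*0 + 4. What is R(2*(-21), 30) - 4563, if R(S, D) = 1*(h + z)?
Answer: -4560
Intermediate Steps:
h = 4 (h = 0 + 4 = 4)
z = -1 (z = 1/(-1) = -1)
R(S, D) = 3 (R(S, D) = 1*(4 - 1) = 1*3 = 3)
R(2*(-21), 30) - 4563 = 3 - 4563 = -4560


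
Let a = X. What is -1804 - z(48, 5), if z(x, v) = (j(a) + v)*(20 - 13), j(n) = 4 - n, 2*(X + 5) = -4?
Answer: -1916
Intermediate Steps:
X = -7 (X = -5 + (½)*(-4) = -5 - 2 = -7)
a = -7
z(x, v) = 77 + 7*v (z(x, v) = ((4 - 1*(-7)) + v)*(20 - 13) = ((4 + 7) + v)*7 = (11 + v)*7 = 77 + 7*v)
-1804 - z(48, 5) = -1804 - (77 + 7*5) = -1804 - (77 + 35) = -1804 - 1*112 = -1804 - 112 = -1916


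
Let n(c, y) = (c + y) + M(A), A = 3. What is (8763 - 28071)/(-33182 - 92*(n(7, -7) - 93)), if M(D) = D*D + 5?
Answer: 3218/4319 ≈ 0.74508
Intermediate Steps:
M(D) = 5 + D² (M(D) = D² + 5 = 5 + D²)
n(c, y) = 14 + c + y (n(c, y) = (c + y) + (5 + 3²) = (c + y) + (5 + 9) = (c + y) + 14 = 14 + c + y)
(8763 - 28071)/(-33182 - 92*(n(7, -7) - 93)) = (8763 - 28071)/(-33182 - 92*((14 + 7 - 7) - 93)) = -19308/(-33182 - 92*(14 - 93)) = -19308/(-33182 - 92*(-79)) = -19308/(-33182 + 7268) = -19308/(-25914) = -19308*(-1/25914) = 3218/4319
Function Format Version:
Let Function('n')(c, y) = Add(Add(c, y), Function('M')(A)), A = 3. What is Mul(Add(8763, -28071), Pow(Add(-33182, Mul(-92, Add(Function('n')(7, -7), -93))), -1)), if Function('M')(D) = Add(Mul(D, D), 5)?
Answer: Rational(3218, 4319) ≈ 0.74508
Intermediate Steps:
Function('M')(D) = Add(5, Pow(D, 2)) (Function('M')(D) = Add(Pow(D, 2), 5) = Add(5, Pow(D, 2)))
Function('n')(c, y) = Add(14, c, y) (Function('n')(c, y) = Add(Add(c, y), Add(5, Pow(3, 2))) = Add(Add(c, y), Add(5, 9)) = Add(Add(c, y), 14) = Add(14, c, y))
Mul(Add(8763, -28071), Pow(Add(-33182, Mul(-92, Add(Function('n')(7, -7), -93))), -1)) = Mul(Add(8763, -28071), Pow(Add(-33182, Mul(-92, Add(Add(14, 7, -7), -93))), -1)) = Mul(-19308, Pow(Add(-33182, Mul(-92, Add(14, -93))), -1)) = Mul(-19308, Pow(Add(-33182, Mul(-92, -79)), -1)) = Mul(-19308, Pow(Add(-33182, 7268), -1)) = Mul(-19308, Pow(-25914, -1)) = Mul(-19308, Rational(-1, 25914)) = Rational(3218, 4319)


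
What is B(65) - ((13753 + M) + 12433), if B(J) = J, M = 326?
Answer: -26447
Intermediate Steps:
B(65) - ((13753 + M) + 12433) = 65 - ((13753 + 326) + 12433) = 65 - (14079 + 12433) = 65 - 1*26512 = 65 - 26512 = -26447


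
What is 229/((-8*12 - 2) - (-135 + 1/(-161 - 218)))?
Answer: 86791/14024 ≈ 6.1888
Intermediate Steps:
229/((-8*12 - 2) - (-135 + 1/(-161 - 218))) = 229/((-96 - 2) - (-135 + 1/(-379))) = 229/(-98 - (-135 - 1/379)) = 229/(-98 - 1*(-51166/379)) = 229/(-98 + 51166/379) = 229/(14024/379) = 229*(379/14024) = 86791/14024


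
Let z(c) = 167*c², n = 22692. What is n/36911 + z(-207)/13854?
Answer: 88147160427/170454998 ≈ 517.13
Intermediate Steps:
n/36911 + z(-207)/13854 = 22692/36911 + (167*(-207)²)/13854 = 22692*(1/36911) + (167*42849)*(1/13854) = 22692/36911 + 7155783*(1/13854) = 22692/36911 + 2385261/4618 = 88147160427/170454998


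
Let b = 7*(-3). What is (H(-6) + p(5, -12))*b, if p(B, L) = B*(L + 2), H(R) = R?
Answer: 1176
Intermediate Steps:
p(B, L) = B*(2 + L)
b = -21
(H(-6) + p(5, -12))*b = (-6 + 5*(2 - 12))*(-21) = (-6 + 5*(-10))*(-21) = (-6 - 50)*(-21) = -56*(-21) = 1176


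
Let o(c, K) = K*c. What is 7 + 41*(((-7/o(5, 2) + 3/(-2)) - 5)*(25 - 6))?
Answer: -28009/5 ≈ -5601.8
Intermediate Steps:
7 + 41*(((-7/o(5, 2) + 3/(-2)) - 5)*(25 - 6)) = 7 + 41*(((-7/(2*5) + 3/(-2)) - 5)*(25 - 6)) = 7 + 41*(((-7/10 + 3*(-½)) - 5)*19) = 7 + 41*(((-7*⅒ - 3/2) - 5)*19) = 7 + 41*(((-7/10 - 3/2) - 5)*19) = 7 + 41*((-11/5 - 5)*19) = 7 + 41*(-36/5*19) = 7 + 41*(-684/5) = 7 - 28044/5 = -28009/5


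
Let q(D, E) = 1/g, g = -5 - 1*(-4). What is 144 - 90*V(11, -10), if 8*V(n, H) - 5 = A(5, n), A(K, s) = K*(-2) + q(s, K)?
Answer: 423/2 ≈ 211.50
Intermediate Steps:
g = -1 (g = -5 + 4 = -1)
q(D, E) = -1 (q(D, E) = 1/(-1) = -1)
A(K, s) = -1 - 2*K (A(K, s) = K*(-2) - 1 = -2*K - 1 = -1 - 2*K)
V(n, H) = -¾ (V(n, H) = 5/8 + (-1 - 2*5)/8 = 5/8 + (-1 - 10)/8 = 5/8 + (⅛)*(-11) = 5/8 - 11/8 = -¾)
144 - 90*V(11, -10) = 144 - 90*(-¾) = 144 + 135/2 = 423/2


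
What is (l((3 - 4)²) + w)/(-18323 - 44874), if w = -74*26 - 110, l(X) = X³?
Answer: 2033/63197 ≈ 0.032169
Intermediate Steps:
w = -2034 (w = -1924 - 110 = -2034)
(l((3 - 4)²) + w)/(-18323 - 44874) = (((3 - 4)²)³ - 2034)/(-18323 - 44874) = (((-1)²)³ - 2034)/(-63197) = (1³ - 2034)*(-1/63197) = (1 - 2034)*(-1/63197) = -2033*(-1/63197) = 2033/63197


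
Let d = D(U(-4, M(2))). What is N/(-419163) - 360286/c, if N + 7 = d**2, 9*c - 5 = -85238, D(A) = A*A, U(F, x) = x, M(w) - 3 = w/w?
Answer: 151016202505/3969613331 ≈ 38.043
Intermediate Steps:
M(w) = 4 (M(w) = 3 + w/w = 3 + 1 = 4)
D(A) = A**2
d = 16 (d = 4**2 = 16)
c = -28411/3 (c = 5/9 + (1/9)*(-85238) = 5/9 - 85238/9 = -28411/3 ≈ -9470.3)
N = 249 (N = -7 + 16**2 = -7 + 256 = 249)
N/(-419163) - 360286/c = 249/(-419163) - 360286/(-28411/3) = 249*(-1/419163) - 360286*(-3/28411) = -83/139721 + 1080858/28411 = 151016202505/3969613331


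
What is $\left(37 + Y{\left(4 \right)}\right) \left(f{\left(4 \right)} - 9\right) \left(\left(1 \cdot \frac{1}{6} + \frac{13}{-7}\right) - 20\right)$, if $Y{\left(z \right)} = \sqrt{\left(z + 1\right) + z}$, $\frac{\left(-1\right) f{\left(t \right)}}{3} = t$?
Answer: $18220$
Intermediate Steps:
$f{\left(t \right)} = - 3 t$
$Y{\left(z \right)} = \sqrt{1 + 2 z}$ ($Y{\left(z \right)} = \sqrt{\left(1 + z\right) + z} = \sqrt{1 + 2 z}$)
$\left(37 + Y{\left(4 \right)}\right) \left(f{\left(4 \right)} - 9\right) \left(\left(1 \cdot \frac{1}{6} + \frac{13}{-7}\right) - 20\right) = \left(37 + \sqrt{1 + 2 \cdot 4}\right) \left(\left(-3\right) 4 - 9\right) \left(\left(1 \cdot \frac{1}{6} + \frac{13}{-7}\right) - 20\right) = \left(37 + \sqrt{1 + 8}\right) \left(-12 - 9\right) \left(\left(1 \cdot \frac{1}{6} + 13 \left(- \frac{1}{7}\right)\right) - 20\right) = \left(37 + \sqrt{9}\right) \left(- 21 \left(\left(\frac{1}{6} - \frac{13}{7}\right) - 20\right)\right) = \left(37 + 3\right) \left(- 21 \left(- \frac{71}{42} - 20\right)\right) = 40 \left(\left(-21\right) \left(- \frac{911}{42}\right)\right) = 40 \cdot \frac{911}{2} = 18220$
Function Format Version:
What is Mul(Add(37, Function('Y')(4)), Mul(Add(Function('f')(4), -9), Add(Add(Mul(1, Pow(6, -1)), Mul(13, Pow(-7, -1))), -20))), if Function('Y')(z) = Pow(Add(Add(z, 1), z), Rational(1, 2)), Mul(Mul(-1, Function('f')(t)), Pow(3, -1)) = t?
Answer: 18220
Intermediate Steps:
Function('f')(t) = Mul(-3, t)
Function('Y')(z) = Pow(Add(1, Mul(2, z)), Rational(1, 2)) (Function('Y')(z) = Pow(Add(Add(1, z), z), Rational(1, 2)) = Pow(Add(1, Mul(2, z)), Rational(1, 2)))
Mul(Add(37, Function('Y')(4)), Mul(Add(Function('f')(4), -9), Add(Add(Mul(1, Pow(6, -1)), Mul(13, Pow(-7, -1))), -20))) = Mul(Add(37, Pow(Add(1, Mul(2, 4)), Rational(1, 2))), Mul(Add(Mul(-3, 4), -9), Add(Add(Mul(1, Pow(6, -1)), Mul(13, Pow(-7, -1))), -20))) = Mul(Add(37, Pow(Add(1, 8), Rational(1, 2))), Mul(Add(-12, -9), Add(Add(Mul(1, Rational(1, 6)), Mul(13, Rational(-1, 7))), -20))) = Mul(Add(37, Pow(9, Rational(1, 2))), Mul(-21, Add(Add(Rational(1, 6), Rational(-13, 7)), -20))) = Mul(Add(37, 3), Mul(-21, Add(Rational(-71, 42), -20))) = Mul(40, Mul(-21, Rational(-911, 42))) = Mul(40, Rational(911, 2)) = 18220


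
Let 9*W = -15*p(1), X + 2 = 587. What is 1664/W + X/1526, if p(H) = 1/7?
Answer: -53321619/7630 ≈ -6988.4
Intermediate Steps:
X = 585 (X = -2 + 587 = 585)
p(H) = ⅐
W = -5/21 (W = (-15*⅐)/9 = (⅑)*(-15/7) = -5/21 ≈ -0.23810)
1664/W + X/1526 = 1664/(-5/21) + 585/1526 = 1664*(-21/5) + 585*(1/1526) = -34944/5 + 585/1526 = -53321619/7630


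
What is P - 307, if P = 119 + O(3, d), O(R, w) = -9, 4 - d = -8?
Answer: -197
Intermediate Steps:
d = 12 (d = 4 - 1*(-8) = 4 + 8 = 12)
P = 110 (P = 119 - 9 = 110)
P - 307 = 110 - 307 = -197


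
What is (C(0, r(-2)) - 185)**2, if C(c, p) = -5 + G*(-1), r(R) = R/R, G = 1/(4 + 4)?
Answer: 2313441/64 ≈ 36148.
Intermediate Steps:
G = 1/8 ≈ 0.12500
r(R) = 1
C(c, p) = -41/8 (C(c, p) = -5 + (1/8)*(-1) = -5 - 1/8 = -41/8)
(C(0, r(-2)) - 185)**2 = (-41/8 - 185)**2 = (-1521/8)**2 = 2313441/64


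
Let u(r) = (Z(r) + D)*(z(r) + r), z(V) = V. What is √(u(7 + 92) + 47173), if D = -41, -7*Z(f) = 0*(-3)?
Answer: √39055 ≈ 197.62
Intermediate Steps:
Z(f) = 0 (Z(f) = -0*(-3) = -⅐*0 = 0)
u(r) = -82*r (u(r) = (0 - 41)*(r + r) = -82*r)
√(u(7 + 92) + 47173) = √(-82*(7 + 92) + 47173) = √(-82*99 + 47173) = √(-8118 + 47173) = √39055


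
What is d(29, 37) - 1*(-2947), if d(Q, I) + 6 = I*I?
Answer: 4310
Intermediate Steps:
d(Q, I) = -6 + I² (d(Q, I) = -6 + I*I = -6 + I²)
d(29, 37) - 1*(-2947) = (-6 + 37²) - 1*(-2947) = (-6 + 1369) + 2947 = 1363 + 2947 = 4310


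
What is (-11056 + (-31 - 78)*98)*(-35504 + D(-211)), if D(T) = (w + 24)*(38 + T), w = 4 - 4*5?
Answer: 801871344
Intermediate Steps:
w = -16 (w = 4 - 20 = -16)
D(T) = 304 + 8*T (D(T) = (-16 + 24)*(38 + T) = 8*(38 + T) = 304 + 8*T)
(-11056 + (-31 - 78)*98)*(-35504 + D(-211)) = (-11056 + (-31 - 78)*98)*(-35504 + (304 + 8*(-211))) = (-11056 - 109*98)*(-35504 + (304 - 1688)) = (-11056 - 10682)*(-35504 - 1384) = -21738*(-36888) = 801871344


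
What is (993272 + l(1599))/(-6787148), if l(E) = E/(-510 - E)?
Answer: -698269683/4771365044 ≈ -0.14635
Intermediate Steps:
(993272 + l(1599))/(-6787148) = (993272 - 1*1599/(510 + 1599))/(-6787148) = (993272 - 1*1599/2109)*(-1/6787148) = (993272 - 1*1599*1/2109)*(-1/6787148) = (993272 - 533/703)*(-1/6787148) = (698269683/703)*(-1/6787148) = -698269683/4771365044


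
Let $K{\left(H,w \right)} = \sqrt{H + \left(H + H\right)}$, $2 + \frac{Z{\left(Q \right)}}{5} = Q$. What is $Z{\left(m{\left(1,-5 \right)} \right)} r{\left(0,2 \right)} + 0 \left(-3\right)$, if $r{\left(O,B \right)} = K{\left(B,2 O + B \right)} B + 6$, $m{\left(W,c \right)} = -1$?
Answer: $-90 - 30 \sqrt{6} \approx -163.48$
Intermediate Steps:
$Z{\left(Q \right)} = -10 + 5 Q$
$K{\left(H,w \right)} = \sqrt{3} \sqrt{H}$ ($K{\left(H,w \right)} = \sqrt{H + 2 H} = \sqrt{3 H} = \sqrt{3} \sqrt{H}$)
$r{\left(O,B \right)} = 6 + \sqrt{3} B^{\frac{3}{2}}$ ($r{\left(O,B \right)} = \sqrt{3} \sqrt{B} B + 6 = \sqrt{3} B^{\frac{3}{2}} + 6 = 6 + \sqrt{3} B^{\frac{3}{2}}$)
$Z{\left(m{\left(1,-5 \right)} \right)} r{\left(0,2 \right)} + 0 \left(-3\right) = \left(-10 + 5 \left(-1\right)\right) \left(6 + \sqrt{3} \cdot 2^{\frac{3}{2}}\right) + 0 \left(-3\right) = \left(-10 - 5\right) \left(6 + \sqrt{3} \cdot 2 \sqrt{2}\right) + 0 = - 15 \left(6 + 2 \sqrt{6}\right) + 0 = \left(-90 - 30 \sqrt{6}\right) + 0 = -90 - 30 \sqrt{6}$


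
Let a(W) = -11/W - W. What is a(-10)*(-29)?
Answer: -3219/10 ≈ -321.90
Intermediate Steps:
a(W) = -W - 11/W
a(-10)*(-29) = (-1*(-10) - 11/(-10))*(-29) = (10 - 11*(-⅒))*(-29) = (10 + 11/10)*(-29) = (111/10)*(-29) = -3219/10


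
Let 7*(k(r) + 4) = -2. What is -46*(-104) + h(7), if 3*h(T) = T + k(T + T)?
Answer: 100483/21 ≈ 4784.9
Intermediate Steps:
k(r) = -30/7 (k(r) = -4 + (1/7)*(-2) = -4 - 2/7 = -30/7)
h(T) = -10/7 + T/3 (h(T) = (T - 30/7)/3 = (-30/7 + T)/3 = -10/7 + T/3)
-46*(-104) + h(7) = -46*(-104) + (-10/7 + (1/3)*7) = 4784 + (-10/7 + 7/3) = 4784 + 19/21 = 100483/21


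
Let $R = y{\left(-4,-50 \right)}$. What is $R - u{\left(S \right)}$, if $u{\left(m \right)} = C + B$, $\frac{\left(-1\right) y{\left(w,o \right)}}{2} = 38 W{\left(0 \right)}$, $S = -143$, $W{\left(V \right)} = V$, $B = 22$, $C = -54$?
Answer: $32$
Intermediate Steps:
$y{\left(w,o \right)} = 0$ ($y{\left(w,o \right)} = - 2 \cdot 38 \cdot 0 = \left(-2\right) 0 = 0$)
$u{\left(m \right)} = -32$ ($u{\left(m \right)} = -54 + 22 = -32$)
$R = 0$
$R - u{\left(S \right)} = 0 - -32 = 0 + 32 = 32$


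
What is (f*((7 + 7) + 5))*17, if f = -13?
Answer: -4199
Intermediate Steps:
(f*((7 + 7) + 5))*17 = -13*((7 + 7) + 5)*17 = -13*(14 + 5)*17 = -13*19*17 = -247*17 = -4199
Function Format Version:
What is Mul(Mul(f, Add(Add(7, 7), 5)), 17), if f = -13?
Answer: -4199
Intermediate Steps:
Mul(Mul(f, Add(Add(7, 7), 5)), 17) = Mul(Mul(-13, Add(Add(7, 7), 5)), 17) = Mul(Mul(-13, Add(14, 5)), 17) = Mul(Mul(-13, 19), 17) = Mul(-247, 17) = -4199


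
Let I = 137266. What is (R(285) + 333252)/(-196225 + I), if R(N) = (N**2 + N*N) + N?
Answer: -165329/19653 ≈ -8.4124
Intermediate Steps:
R(N) = N + 2*N**2 (R(N) = (N**2 + N**2) + N = 2*N**2 + N = N + 2*N**2)
(R(285) + 333252)/(-196225 + I) = (285*(1 + 2*285) + 333252)/(-196225 + 137266) = (285*(1 + 570) + 333252)/(-58959) = (285*571 + 333252)*(-1/58959) = (162735 + 333252)*(-1/58959) = 495987*(-1/58959) = -165329/19653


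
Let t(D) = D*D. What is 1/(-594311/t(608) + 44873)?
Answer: 369664/16587338361 ≈ 2.2286e-5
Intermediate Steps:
t(D) = D**2
1/(-594311/t(608) + 44873) = 1/(-594311/(608**2) + 44873) = 1/(-594311/369664 + 44873) = 1/(16587338361/369664) = 369664/16587338361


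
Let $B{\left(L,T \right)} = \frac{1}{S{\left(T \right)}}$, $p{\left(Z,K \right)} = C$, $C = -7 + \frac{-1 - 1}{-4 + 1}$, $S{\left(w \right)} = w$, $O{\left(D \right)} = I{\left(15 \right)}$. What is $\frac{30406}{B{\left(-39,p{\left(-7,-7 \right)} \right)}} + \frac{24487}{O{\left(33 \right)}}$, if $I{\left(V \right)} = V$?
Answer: $- \frac{2864083}{15} \approx -1.9094 \cdot 10^{5}$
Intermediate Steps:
$O{\left(D \right)} = 15$
$C = - \frac{19}{3}$ ($C = -7 - \frac{2}{-3} = -7 - - \frac{2}{3} = -7 + \frac{2}{3} = - \frac{19}{3} \approx -6.3333$)
$p{\left(Z,K \right)} = - \frac{19}{3}$
$B{\left(L,T \right)} = \frac{1}{T}$
$\frac{30406}{B{\left(-39,p{\left(-7,-7 \right)} \right)}} + \frac{24487}{O{\left(33 \right)}} = \frac{30406}{\frac{1}{- \frac{19}{3}}} + \frac{24487}{15} = \frac{30406}{- \frac{3}{19}} + 24487 \cdot \frac{1}{15} = 30406 \left(- \frac{19}{3}\right) + \frac{24487}{15} = - \frac{577714}{3} + \frac{24487}{15} = - \frac{2864083}{15}$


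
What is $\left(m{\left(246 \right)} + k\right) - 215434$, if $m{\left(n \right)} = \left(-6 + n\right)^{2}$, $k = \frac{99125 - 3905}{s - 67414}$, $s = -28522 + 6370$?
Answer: $- \frac{7068327632}{44783} \approx -1.5784 \cdot 10^{5}$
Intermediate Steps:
$s = -22152$
$k = - \frac{47610}{44783}$ ($k = \frac{99125 - 3905}{-22152 - 67414} = \frac{95220}{-89566} = 95220 \left(- \frac{1}{89566}\right) = - \frac{47610}{44783} \approx -1.0631$)
$\left(m{\left(246 \right)} + k\right) - 215434 = \left(\left(-6 + 246\right)^{2} - \frac{47610}{44783}\right) - 215434 = \left(240^{2} - \frac{47610}{44783}\right) - 215434 = \left(57600 - \frac{47610}{44783}\right) - 215434 = \frac{2579453190}{44783} - 215434 = - \frac{7068327632}{44783}$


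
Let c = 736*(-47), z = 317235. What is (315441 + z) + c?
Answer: 598084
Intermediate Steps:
c = -34592
(315441 + z) + c = (315441 + 317235) - 34592 = 632676 - 34592 = 598084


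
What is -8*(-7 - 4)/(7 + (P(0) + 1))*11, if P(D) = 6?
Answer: 484/7 ≈ 69.143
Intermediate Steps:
-8*(-7 - 4)/(7 + (P(0) + 1))*11 = -8*(-7 - 4)/(7 + (6 + 1))*11 = -(-88)/(7 + 7)*11 = -(-88)/14*11 = -8*(-11/14)*11 = (44/7)*11 = 484/7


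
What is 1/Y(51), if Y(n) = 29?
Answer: 1/29 ≈ 0.034483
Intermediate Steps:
1/Y(51) = 1/29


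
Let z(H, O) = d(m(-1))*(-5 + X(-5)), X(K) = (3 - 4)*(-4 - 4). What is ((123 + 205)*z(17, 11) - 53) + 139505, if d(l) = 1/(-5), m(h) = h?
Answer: 696276/5 ≈ 1.3926e+5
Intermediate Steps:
X(K) = 8 (X(K) = -1*(-8) = 8)
d(l) = -⅕
z(H, O) = -⅗ (z(H, O) = -(-5 + 8)/5 = -⅕*3 = -⅗)
((123 + 205)*z(17, 11) - 53) + 139505 = ((123 + 205)*(-⅗) - 53) + 139505 = (328*(-⅗) - 53) + 139505 = (-984/5 - 53) + 139505 = -1249/5 + 139505 = 696276/5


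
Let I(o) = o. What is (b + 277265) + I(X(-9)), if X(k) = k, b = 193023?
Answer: 470279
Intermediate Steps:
(b + 277265) + I(X(-9)) = (193023 + 277265) - 9 = 470288 - 9 = 470279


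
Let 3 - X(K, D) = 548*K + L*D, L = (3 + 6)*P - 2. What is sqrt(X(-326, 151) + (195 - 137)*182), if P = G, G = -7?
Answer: sqrt(199022) ≈ 446.12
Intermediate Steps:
P = -7
L = -65 (L = (3 + 6)*(-7) - 2 = 9*(-7) - 2 = -63 - 2 = -65)
X(K, D) = 3 - 548*K + 65*D (X(K, D) = 3 - (548*K - 65*D) = 3 - (-65*D + 548*K) = 3 + (-548*K + 65*D) = 3 - 548*K + 65*D)
sqrt(X(-326, 151) + (195 - 137)*182) = sqrt((3 - 548*(-326) + 65*151) + (195 - 137)*182) = sqrt((3 + 178648 + 9815) + 58*182) = sqrt(188466 + 10556) = sqrt(199022)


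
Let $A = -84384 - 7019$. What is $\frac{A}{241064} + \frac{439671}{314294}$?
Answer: $\frac{38630717731}{37882484408} \approx 1.0198$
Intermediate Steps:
$A = -91403$
$\frac{A}{241064} + \frac{439671}{314294} = - \frac{91403}{241064} + \frac{439671}{314294} = \frac{38630717731}{37882484408}$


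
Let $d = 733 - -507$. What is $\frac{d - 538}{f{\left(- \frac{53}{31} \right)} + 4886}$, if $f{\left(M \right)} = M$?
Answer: $\frac{7254}{50471} \approx 0.14373$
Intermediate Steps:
$d = 1240$ ($d = 733 + 507 = 1240$)
$\frac{d - 538}{f{\left(- \frac{53}{31} \right)} + 4886} = \frac{1240 - 538}{- \frac{53}{31} + 4886} = \frac{702}{\left(-53\right) \frac{1}{31} + 4886} = \frac{702}{- \frac{53}{31} + 4886} = \frac{702}{\frac{151413}{31}} = 702 \cdot \frac{31}{151413} = \frac{7254}{50471}$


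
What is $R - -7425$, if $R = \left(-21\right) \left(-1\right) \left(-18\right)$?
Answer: $7047$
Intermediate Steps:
$R = -378$ ($R = 21 \left(-18\right) = -378$)
$R - -7425 = -378 - -7425 = -378 + 7425 = 7047$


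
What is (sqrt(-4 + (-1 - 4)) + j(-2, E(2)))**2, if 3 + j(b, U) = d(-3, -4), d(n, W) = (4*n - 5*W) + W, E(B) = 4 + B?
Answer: -8 + 6*I ≈ -8.0 + 6.0*I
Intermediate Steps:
d(n, W) = -4*W + 4*n (d(n, W) = (-5*W + 4*n) + W = -4*W + 4*n)
j(b, U) = 1 (j(b, U) = -3 + (-4*(-4) + 4*(-3)) = -3 + (16 - 12) = -3 + 4 = 1)
(sqrt(-4 + (-1 - 4)) + j(-2, E(2)))**2 = (sqrt(-4 + (-1 - 4)) + 1)**2 = (sqrt(-4 - 5) + 1)**2 = (sqrt(-9) + 1)**2 = (3*I + 1)**2 = (1 + 3*I)**2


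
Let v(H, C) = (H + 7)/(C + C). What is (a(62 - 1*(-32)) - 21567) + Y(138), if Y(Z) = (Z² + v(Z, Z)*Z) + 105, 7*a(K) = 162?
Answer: -32513/14 ≈ -2322.4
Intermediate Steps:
a(K) = 162/7 (a(K) = (⅐)*162 = 162/7)
v(H, C) = (7 + H)/(2*C) (v(H, C) = (7 + H)/((2*C)) = (7 + H)*(1/(2*C)) = (7 + H)/(2*C))
Y(Z) = 217/2 + Z² + Z/2 (Y(Z) = (Z² + ((7 + Z)/(2*Z))*Z) + 105 = (Z² + (7/2 + Z/2)) + 105 = (7/2 + Z² + Z/2) + 105 = 217/2 + Z² + Z/2)
(a(62 - 1*(-32)) - 21567) + Y(138) = (162/7 - 21567) + (217/2 + 138² + (½)*138) = -150807/7 + (217/2 + 19044 + 69) = -150807/7 + 38443/2 = -32513/14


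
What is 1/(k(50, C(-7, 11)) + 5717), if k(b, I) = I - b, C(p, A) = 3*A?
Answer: 1/5700 ≈ 0.00017544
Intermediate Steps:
1/(k(50, C(-7, 11)) + 5717) = 1/((3*11 - 1*50) + 5717) = 1/((33 - 50) + 5717) = 1/(-17 + 5717) = 1/5700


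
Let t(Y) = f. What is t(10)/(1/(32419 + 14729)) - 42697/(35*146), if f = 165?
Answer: 39752793503/5110 ≈ 7.7794e+6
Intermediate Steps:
t(Y) = 165
t(10)/(1/(32419 + 14729)) - 42697/(35*146) = 165/(1/(32419 + 14729)) - 42697/(35*146) = 165/(1/47148) - 42697/5110 = 165/(1/47148) - 42697*1/5110 = 165*47148 - 42697/5110 = 7779420 - 42697/5110 = 39752793503/5110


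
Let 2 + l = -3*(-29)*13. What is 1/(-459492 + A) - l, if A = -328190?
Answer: -889292979/787682 ≈ -1129.0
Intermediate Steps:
l = 1129 (l = -2 - 3*(-29)*13 = -2 + 87*13 = -2 + 1131 = 1129)
1/(-459492 + A) - l = 1/(-459492 - 328190) - 1*1129 = 1/(-787682) - 1129 = -1/787682 - 1129 = -889292979/787682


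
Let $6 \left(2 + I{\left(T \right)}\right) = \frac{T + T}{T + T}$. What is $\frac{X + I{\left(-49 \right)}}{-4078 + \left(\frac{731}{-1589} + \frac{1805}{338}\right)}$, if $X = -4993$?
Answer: $\frac{8047905229}{6562797987} \approx 1.2263$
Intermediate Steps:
$I{\left(T \right)} = - \frac{11}{6}$ ($I{\left(T \right)} = -2 + \frac{\left(T + T\right) \frac{1}{T + T}}{6} = -2 + \frac{2 T \frac{1}{2 T}}{6} = -2 + \frac{1}{6} \cdot 1 = -2 + \frac{1}{6} = - \frac{11}{6}$)
$\frac{X + I{\left(-49 \right)}}{-4078 + \left(\frac{731}{-1589} + \frac{1805}{338}\right)} = \frac{-4993 - \frac{11}{6}}{-4078 + \left(\frac{731}{-1589} + \frac{1805}{338}\right)} = - \frac{29969}{6 \left(-4078 + \left(731 \left(- \frac{1}{1589}\right) + 1805 \cdot \frac{1}{338}\right)\right)} = - \frac{29969}{6 \left(-4078 + \left(- \frac{731}{1589} + \frac{1805}{338}\right)\right)} = - \frac{29969}{6 \left(-4078 + \frac{2621067}{537082}\right)} = - \frac{29969}{6 \left(- \frac{2187599329}{537082}\right)} = \left(- \frac{29969}{6}\right) \left(- \frac{537082}{2187599329}\right) = \frac{8047905229}{6562797987}$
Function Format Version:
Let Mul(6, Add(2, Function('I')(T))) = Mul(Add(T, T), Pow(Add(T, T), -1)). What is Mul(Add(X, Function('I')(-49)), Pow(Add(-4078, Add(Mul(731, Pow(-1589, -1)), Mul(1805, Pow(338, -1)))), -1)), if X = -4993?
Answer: Rational(8047905229, 6562797987) ≈ 1.2263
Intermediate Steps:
Function('I')(T) = Rational(-11, 6) (Function('I')(T) = Add(-2, Mul(Rational(1, 6), Mul(Add(T, T), Pow(Add(T, T), -1)))) = Add(-2, Mul(Rational(1, 6), Mul(Mul(2, T), Pow(Mul(2, T), -1)))) = Add(-2, Mul(Rational(1, 6), Mul(Mul(2, T), Mul(Rational(1, 2), Pow(T, -1))))) = Add(-2, Mul(Rational(1, 6), 1)) = Add(-2, Rational(1, 6)) = Rational(-11, 6))
Mul(Add(X, Function('I')(-49)), Pow(Add(-4078, Add(Mul(731, Pow(-1589, -1)), Mul(1805, Pow(338, -1)))), -1)) = Mul(Add(-4993, Rational(-11, 6)), Pow(Add(-4078, Add(Mul(731, Pow(-1589, -1)), Mul(1805, Pow(338, -1)))), -1)) = Mul(Rational(-29969, 6), Pow(Add(-4078, Add(Mul(731, Rational(-1, 1589)), Mul(1805, Rational(1, 338)))), -1)) = Mul(Rational(-29969, 6), Pow(Add(-4078, Add(Rational(-731, 1589), Rational(1805, 338))), -1)) = Mul(Rational(-29969, 6), Pow(Add(-4078, Rational(2621067, 537082)), -1)) = Mul(Rational(-29969, 6), Pow(Rational(-2187599329, 537082), -1)) = Mul(Rational(-29969, 6), Rational(-537082, 2187599329)) = Rational(8047905229, 6562797987)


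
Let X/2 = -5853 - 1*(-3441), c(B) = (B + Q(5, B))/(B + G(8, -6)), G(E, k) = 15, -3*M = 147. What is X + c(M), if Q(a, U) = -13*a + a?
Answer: -163907/34 ≈ -4820.8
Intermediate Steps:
M = -49 (M = -⅓*147 = -49)
Q(a, U) = -12*a
c(B) = (-60 + B)/(15 + B) (c(B) = (B - 12*5)/(B + 15) = (B - 60)/(15 + B) = (-60 + B)/(15 + B))
X = -4824 (X = 2*(-5853 - 1*(-3441)) = 2*(-5853 + 3441) = 2*(-2412) = -4824)
X + c(M) = -4824 + (-60 - 49)/(15 - 49) = -4824 - 109/(-34) = -4824 - 1/34*(-109) = -4824 + 109/34 = -163907/34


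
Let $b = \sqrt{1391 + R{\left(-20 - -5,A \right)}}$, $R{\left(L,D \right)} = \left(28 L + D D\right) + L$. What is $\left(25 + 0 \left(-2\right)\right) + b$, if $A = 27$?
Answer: $25 + \sqrt{1685} \approx 66.049$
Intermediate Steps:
$R{\left(L,D \right)} = D^{2} + 29 L$ ($R{\left(L,D \right)} = \left(28 L + D^{2}\right) + L = \left(D^{2} + 28 L\right) + L = D^{2} + 29 L$)
$b = \sqrt{1685}$ ($b = \sqrt{1391 + \left(27^{2} + 29 \left(-20 - -5\right)\right)} = \sqrt{1391 + \left(729 + 29 \left(-20 + 5\right)\right)} = \sqrt{1391 + \left(729 + 29 \left(-15\right)\right)} = \sqrt{1391 + \left(729 - 435\right)} = \sqrt{1391 + 294} = \sqrt{1685} \approx 41.049$)
$\left(25 + 0 \left(-2\right)\right) + b = \left(25 + 0 \left(-2\right)\right) + \sqrt{1685} = \left(25 + 0\right) + \sqrt{1685} = 25 + \sqrt{1685}$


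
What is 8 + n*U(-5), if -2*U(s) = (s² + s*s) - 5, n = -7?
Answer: 331/2 ≈ 165.50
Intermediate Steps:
U(s) = 5/2 - s² (U(s) = -((s² + s*s) - 5)/2 = -((s² + s²) - 5)/2 = -(2*s² - 5)/2 = -(-5 + 2*s²)/2 = 5/2 - s²)
8 + n*U(-5) = 8 - 7*(5/2 - 1*(-5)²) = 8 - 7*(5/2 - 1*25) = 8 - 7*(5/2 - 25) = 8 - 7*(-45/2) = 8 + 315/2 = 331/2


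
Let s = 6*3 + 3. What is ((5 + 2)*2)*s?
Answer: 294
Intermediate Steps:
s = 21 (s = 18 + 3 = 21)
((5 + 2)*2)*s = ((5 + 2)*2)*21 = (7*2)*21 = 14*21 = 294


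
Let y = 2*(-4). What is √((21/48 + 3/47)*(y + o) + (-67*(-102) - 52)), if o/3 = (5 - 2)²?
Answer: √240039669/188 ≈ 82.411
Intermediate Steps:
y = -8
o = 27 (o = 3*(5 - 2)² = 3*3² = 3*9 = 27)
√((21/48 + 3/47)*(y + o) + (-67*(-102) - 52)) = √((21/48 + 3/47)*(-8 + 27) + (-67*(-102) - 52)) = √((21*(1/48) + 3*(1/47))*19 + (6834 - 52)) = √((7/16 + 3/47)*19 + 6782) = √((377/752)*19 + 6782) = √(7163/752 + 6782) = √(5107227/752) = √240039669/188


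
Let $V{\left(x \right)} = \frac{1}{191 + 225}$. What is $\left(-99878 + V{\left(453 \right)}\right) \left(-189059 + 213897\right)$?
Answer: $- \frac{516000098493}{208} \approx -2.4808 \cdot 10^{9}$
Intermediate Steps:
$V{\left(x \right)} = \frac{1}{416}$
$\left(-99878 + V{\left(453 \right)}\right) \left(-189059 + 213897\right) = \left(-99878 + \frac{1}{416}\right) \left(-189059 + 213897\right) = \left(- \frac{41549247}{416}\right) 24838 = - \frac{516000098493}{208}$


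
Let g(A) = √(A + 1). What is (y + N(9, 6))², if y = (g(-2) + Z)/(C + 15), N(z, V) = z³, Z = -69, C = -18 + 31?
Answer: (20343 + I)²/784 ≈ 5.2785e+5 + 51.895*I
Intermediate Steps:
C = 13
g(A) = √(1 + A)
y = -69/28 + I/28 (y = (√(1 - 2) - 69)/(13 + 15) = (√(-1) - 69)/28 = (I - 69)*(1/28) = (-69 + I)*(1/28) = -69/28 + I/28 ≈ -2.4643 + 0.035714*I)
(y + N(9, 6))² = ((-69/28 + I/28) + 9³)² = ((-69/28 + I/28) + 729)² = (20343/28 + I/28)²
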